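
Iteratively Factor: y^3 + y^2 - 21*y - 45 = (y - 5)*(y^2 + 6*y + 9) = (y - 5)*(y + 3)*(y + 3)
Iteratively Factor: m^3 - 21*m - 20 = (m + 1)*(m^2 - m - 20) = (m - 5)*(m + 1)*(m + 4)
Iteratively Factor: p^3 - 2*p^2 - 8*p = (p)*(p^2 - 2*p - 8) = p*(p + 2)*(p - 4)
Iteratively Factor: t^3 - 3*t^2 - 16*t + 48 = (t + 4)*(t^2 - 7*t + 12) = (t - 3)*(t + 4)*(t - 4)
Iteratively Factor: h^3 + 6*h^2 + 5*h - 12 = (h + 4)*(h^2 + 2*h - 3) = (h + 3)*(h + 4)*(h - 1)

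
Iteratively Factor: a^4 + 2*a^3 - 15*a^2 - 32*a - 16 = (a + 1)*(a^3 + a^2 - 16*a - 16) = (a + 1)*(a + 4)*(a^2 - 3*a - 4) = (a + 1)^2*(a + 4)*(a - 4)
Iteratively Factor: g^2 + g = (g + 1)*(g)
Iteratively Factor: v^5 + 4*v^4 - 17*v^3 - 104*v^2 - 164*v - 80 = (v - 5)*(v^4 + 9*v^3 + 28*v^2 + 36*v + 16) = (v - 5)*(v + 2)*(v^3 + 7*v^2 + 14*v + 8) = (v - 5)*(v + 2)*(v + 4)*(v^2 + 3*v + 2) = (v - 5)*(v + 1)*(v + 2)*(v + 4)*(v + 2)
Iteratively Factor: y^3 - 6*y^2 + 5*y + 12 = (y + 1)*(y^2 - 7*y + 12) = (y - 4)*(y + 1)*(y - 3)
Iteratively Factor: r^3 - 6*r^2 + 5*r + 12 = (r - 3)*(r^2 - 3*r - 4) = (r - 4)*(r - 3)*(r + 1)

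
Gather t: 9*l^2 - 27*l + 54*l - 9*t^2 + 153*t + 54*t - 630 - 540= 9*l^2 + 27*l - 9*t^2 + 207*t - 1170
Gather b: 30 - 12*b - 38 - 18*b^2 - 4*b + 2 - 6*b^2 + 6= -24*b^2 - 16*b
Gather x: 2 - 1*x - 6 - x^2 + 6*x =-x^2 + 5*x - 4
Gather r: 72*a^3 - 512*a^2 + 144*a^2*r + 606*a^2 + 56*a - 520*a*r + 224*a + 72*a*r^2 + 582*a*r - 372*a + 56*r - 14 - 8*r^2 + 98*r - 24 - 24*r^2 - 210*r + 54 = 72*a^3 + 94*a^2 - 92*a + r^2*(72*a - 32) + r*(144*a^2 + 62*a - 56) + 16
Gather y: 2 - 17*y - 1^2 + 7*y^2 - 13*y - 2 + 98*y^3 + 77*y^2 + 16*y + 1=98*y^3 + 84*y^2 - 14*y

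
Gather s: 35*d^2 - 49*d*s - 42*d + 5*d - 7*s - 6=35*d^2 - 37*d + s*(-49*d - 7) - 6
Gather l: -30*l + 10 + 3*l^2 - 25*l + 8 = 3*l^2 - 55*l + 18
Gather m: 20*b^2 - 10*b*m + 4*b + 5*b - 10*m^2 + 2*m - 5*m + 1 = 20*b^2 + 9*b - 10*m^2 + m*(-10*b - 3) + 1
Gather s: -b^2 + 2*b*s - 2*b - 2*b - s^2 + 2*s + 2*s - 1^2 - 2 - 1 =-b^2 - 4*b - s^2 + s*(2*b + 4) - 4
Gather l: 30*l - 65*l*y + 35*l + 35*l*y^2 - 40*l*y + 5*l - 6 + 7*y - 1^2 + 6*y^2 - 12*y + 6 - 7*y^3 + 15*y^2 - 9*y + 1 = l*(35*y^2 - 105*y + 70) - 7*y^3 + 21*y^2 - 14*y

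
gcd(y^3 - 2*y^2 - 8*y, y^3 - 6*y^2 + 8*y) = y^2 - 4*y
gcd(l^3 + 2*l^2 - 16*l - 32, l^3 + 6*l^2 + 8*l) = l^2 + 6*l + 8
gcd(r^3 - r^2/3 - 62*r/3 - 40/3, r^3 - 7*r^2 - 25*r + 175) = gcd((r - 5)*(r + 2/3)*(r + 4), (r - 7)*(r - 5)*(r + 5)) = r - 5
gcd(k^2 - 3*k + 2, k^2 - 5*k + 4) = k - 1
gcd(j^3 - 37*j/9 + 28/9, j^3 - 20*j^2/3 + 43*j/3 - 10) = 1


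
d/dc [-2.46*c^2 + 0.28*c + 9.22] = 0.28 - 4.92*c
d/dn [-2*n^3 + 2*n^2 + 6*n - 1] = -6*n^2 + 4*n + 6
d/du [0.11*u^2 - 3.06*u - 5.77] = 0.22*u - 3.06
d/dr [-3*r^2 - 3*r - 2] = -6*r - 3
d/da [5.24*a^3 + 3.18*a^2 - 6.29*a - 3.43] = 15.72*a^2 + 6.36*a - 6.29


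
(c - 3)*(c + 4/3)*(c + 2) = c^3 + c^2/3 - 22*c/3 - 8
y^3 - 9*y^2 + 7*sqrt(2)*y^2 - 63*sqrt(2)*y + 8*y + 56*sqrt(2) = (y - 8)*(y - 1)*(y + 7*sqrt(2))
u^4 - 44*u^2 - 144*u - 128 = (u - 8)*(u + 2)^2*(u + 4)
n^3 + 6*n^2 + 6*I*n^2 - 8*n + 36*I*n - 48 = (n + 6)*(n + 2*I)*(n + 4*I)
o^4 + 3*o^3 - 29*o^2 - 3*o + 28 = (o - 4)*(o - 1)*(o + 1)*(o + 7)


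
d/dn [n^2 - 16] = 2*n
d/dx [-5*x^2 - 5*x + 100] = -10*x - 5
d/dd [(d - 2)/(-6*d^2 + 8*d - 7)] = 3*(2*d^2 - 8*d + 3)/(36*d^4 - 96*d^3 + 148*d^2 - 112*d + 49)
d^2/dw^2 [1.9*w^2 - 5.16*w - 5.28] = 3.80000000000000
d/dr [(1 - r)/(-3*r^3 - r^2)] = 2*(-3*r^2 + 4*r + 1)/(r^3*(9*r^2 + 6*r + 1))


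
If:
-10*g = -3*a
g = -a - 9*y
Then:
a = -90*y/13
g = -27*y/13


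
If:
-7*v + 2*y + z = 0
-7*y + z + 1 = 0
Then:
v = 9*z/49 + 2/49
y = z/7 + 1/7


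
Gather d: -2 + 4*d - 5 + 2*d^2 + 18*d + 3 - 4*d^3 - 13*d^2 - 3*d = -4*d^3 - 11*d^2 + 19*d - 4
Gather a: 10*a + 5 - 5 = 10*a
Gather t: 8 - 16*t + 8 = 16 - 16*t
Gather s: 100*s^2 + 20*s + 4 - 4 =100*s^2 + 20*s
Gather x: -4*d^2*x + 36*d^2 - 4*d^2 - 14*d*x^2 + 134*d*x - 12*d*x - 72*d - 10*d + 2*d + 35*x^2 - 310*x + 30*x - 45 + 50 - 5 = 32*d^2 - 80*d + x^2*(35 - 14*d) + x*(-4*d^2 + 122*d - 280)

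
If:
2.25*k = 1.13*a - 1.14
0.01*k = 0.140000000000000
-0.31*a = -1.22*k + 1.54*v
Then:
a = 28.88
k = 14.00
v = 5.28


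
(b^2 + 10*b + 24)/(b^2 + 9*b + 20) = (b + 6)/(b + 5)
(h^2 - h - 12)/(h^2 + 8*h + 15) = (h - 4)/(h + 5)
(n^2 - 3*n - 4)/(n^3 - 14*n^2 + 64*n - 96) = (n + 1)/(n^2 - 10*n + 24)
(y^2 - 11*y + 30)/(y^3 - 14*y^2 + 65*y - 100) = (y - 6)/(y^2 - 9*y + 20)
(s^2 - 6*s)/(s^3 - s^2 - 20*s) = (6 - s)/(-s^2 + s + 20)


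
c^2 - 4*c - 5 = (c - 5)*(c + 1)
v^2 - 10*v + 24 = (v - 6)*(v - 4)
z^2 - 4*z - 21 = (z - 7)*(z + 3)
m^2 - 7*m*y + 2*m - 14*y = (m + 2)*(m - 7*y)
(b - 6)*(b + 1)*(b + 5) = b^3 - 31*b - 30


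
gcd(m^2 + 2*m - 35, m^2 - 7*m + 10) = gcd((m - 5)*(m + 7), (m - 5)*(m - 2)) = m - 5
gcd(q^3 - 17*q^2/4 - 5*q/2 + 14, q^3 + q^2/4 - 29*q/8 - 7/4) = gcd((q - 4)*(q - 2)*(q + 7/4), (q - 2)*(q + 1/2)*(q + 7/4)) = q^2 - q/4 - 7/2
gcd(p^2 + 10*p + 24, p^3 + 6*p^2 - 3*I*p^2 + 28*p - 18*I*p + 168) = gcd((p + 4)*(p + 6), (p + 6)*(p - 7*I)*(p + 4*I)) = p + 6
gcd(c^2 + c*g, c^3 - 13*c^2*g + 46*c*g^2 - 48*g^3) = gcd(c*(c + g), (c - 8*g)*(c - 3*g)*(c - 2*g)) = 1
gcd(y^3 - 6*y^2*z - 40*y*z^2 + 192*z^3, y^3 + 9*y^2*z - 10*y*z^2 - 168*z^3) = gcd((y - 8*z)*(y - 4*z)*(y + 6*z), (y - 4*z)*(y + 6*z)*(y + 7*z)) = y^2 + 2*y*z - 24*z^2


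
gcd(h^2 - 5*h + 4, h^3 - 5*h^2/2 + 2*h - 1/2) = h - 1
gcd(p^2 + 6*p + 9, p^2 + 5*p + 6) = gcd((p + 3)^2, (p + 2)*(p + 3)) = p + 3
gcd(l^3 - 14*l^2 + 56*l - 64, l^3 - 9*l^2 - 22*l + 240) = l - 8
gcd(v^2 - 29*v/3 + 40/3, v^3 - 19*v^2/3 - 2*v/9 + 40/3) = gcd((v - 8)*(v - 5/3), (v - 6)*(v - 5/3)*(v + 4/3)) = v - 5/3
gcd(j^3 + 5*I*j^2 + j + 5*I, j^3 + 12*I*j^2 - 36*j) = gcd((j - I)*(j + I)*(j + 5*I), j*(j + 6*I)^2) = 1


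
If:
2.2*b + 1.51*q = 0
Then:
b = -0.686363636363636*q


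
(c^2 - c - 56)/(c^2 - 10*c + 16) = (c + 7)/(c - 2)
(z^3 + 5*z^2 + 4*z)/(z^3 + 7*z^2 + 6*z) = (z + 4)/(z + 6)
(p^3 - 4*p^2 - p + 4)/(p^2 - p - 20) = (-p^3 + 4*p^2 + p - 4)/(-p^2 + p + 20)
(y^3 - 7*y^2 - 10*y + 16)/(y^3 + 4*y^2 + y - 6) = (y - 8)/(y + 3)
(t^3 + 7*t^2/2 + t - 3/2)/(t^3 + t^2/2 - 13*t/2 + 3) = (t + 1)/(t - 2)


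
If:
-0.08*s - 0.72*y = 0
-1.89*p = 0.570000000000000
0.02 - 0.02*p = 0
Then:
No Solution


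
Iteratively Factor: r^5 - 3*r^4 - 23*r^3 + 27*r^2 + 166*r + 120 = (r + 3)*(r^4 - 6*r^3 - 5*r^2 + 42*r + 40) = (r + 2)*(r + 3)*(r^3 - 8*r^2 + 11*r + 20) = (r + 1)*(r + 2)*(r + 3)*(r^2 - 9*r + 20) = (r - 4)*(r + 1)*(r + 2)*(r + 3)*(r - 5)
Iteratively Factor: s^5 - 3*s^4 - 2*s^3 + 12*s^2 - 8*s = (s + 2)*(s^4 - 5*s^3 + 8*s^2 - 4*s) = s*(s + 2)*(s^3 - 5*s^2 + 8*s - 4) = s*(s - 1)*(s + 2)*(s^2 - 4*s + 4) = s*(s - 2)*(s - 1)*(s + 2)*(s - 2)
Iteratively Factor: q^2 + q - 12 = (q - 3)*(q + 4)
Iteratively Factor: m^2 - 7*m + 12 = (m - 3)*(m - 4)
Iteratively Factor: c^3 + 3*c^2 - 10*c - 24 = (c + 4)*(c^2 - c - 6) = (c + 2)*(c + 4)*(c - 3)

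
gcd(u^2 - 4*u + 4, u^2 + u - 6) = u - 2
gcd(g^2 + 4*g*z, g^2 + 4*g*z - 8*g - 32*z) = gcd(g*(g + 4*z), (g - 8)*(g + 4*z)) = g + 4*z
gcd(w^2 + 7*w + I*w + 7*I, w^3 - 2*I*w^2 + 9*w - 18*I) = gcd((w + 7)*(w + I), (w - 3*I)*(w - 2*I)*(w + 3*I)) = 1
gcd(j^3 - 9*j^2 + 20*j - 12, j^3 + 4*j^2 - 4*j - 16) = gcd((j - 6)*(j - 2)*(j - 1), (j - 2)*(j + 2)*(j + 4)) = j - 2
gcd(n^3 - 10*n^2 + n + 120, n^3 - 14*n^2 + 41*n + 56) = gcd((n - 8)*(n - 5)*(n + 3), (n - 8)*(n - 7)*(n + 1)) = n - 8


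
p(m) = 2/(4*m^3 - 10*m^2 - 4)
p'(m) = 2*(-12*m^2 + 20*m)/(4*m^3 - 10*m^2 - 4)^2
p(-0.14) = -0.48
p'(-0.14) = -0.34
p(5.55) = 0.01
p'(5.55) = -0.00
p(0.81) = -0.24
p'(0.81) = 0.23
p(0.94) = -0.21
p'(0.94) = 0.18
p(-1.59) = -0.04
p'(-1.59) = -0.06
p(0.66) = -0.28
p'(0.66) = 0.31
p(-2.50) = -0.02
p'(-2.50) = -0.02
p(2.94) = 0.18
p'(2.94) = -0.71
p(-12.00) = 0.00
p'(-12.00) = 0.00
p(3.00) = 0.14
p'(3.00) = -0.49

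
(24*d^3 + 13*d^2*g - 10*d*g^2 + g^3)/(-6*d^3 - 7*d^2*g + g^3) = (-8*d + g)/(2*d + g)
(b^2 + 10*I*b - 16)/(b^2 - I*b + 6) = (b + 8*I)/(b - 3*I)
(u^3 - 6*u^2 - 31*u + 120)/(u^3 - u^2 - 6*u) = (u^2 - 3*u - 40)/(u*(u + 2))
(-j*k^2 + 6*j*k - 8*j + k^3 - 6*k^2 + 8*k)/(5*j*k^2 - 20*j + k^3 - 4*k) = (-j*k + 4*j + k^2 - 4*k)/(5*j*k + 10*j + k^2 + 2*k)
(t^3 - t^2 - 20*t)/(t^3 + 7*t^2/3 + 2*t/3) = 3*(t^2 - t - 20)/(3*t^2 + 7*t + 2)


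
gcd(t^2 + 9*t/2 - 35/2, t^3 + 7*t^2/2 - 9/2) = 1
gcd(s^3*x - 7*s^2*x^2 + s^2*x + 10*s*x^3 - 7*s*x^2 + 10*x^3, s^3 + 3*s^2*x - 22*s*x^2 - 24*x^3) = 1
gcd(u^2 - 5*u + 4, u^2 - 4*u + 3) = u - 1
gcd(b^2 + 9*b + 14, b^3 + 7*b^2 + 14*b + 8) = b + 2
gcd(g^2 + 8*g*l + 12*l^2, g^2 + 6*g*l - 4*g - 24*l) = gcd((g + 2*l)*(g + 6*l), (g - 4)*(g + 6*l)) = g + 6*l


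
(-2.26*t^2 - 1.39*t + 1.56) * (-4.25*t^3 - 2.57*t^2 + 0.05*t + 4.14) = 9.605*t^5 + 11.7157*t^4 - 3.1707*t^3 - 13.4351*t^2 - 5.6766*t + 6.4584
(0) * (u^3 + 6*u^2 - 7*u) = 0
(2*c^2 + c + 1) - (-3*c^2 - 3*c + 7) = 5*c^2 + 4*c - 6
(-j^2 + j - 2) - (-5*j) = -j^2 + 6*j - 2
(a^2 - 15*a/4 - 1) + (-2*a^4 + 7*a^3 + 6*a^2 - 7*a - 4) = -2*a^4 + 7*a^3 + 7*a^2 - 43*a/4 - 5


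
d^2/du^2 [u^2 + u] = 2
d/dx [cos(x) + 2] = -sin(x)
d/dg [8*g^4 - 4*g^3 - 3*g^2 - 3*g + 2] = 32*g^3 - 12*g^2 - 6*g - 3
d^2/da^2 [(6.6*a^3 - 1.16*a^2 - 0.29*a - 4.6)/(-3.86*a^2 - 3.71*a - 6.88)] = (-2.27373675443232e-13*a^5 - 1.13686837721616e-13*a^4 + 144.281616*a^3 - 784.388448*a^2 - 1525.402512*a - 22.681416)/(57.512456*a^6 + 165.832548*a^5 + 466.916022*a^4 + 642.219179*a^3 + 832.223376*a^2 + 526.831872*a + 325.660672)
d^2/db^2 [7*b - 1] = 0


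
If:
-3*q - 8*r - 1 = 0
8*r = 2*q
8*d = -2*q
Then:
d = 1/20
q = -1/5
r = -1/20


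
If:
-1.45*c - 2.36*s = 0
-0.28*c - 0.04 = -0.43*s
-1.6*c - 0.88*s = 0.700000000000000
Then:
No Solution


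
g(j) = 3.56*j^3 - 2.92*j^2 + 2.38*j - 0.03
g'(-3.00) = 116.02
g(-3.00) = -129.57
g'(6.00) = 351.82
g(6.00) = 678.09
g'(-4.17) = 212.45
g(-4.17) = -318.87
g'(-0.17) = 3.68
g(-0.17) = -0.54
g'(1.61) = 20.66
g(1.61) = 11.09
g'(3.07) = 85.11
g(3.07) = 82.76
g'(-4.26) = 221.07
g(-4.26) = -338.38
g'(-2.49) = 83.14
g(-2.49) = -79.02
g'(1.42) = 15.62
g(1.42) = 7.66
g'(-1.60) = 39.06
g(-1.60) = -25.89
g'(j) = 10.68*j^2 - 5.84*j + 2.38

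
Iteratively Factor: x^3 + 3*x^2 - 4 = (x - 1)*(x^2 + 4*x + 4) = (x - 1)*(x + 2)*(x + 2)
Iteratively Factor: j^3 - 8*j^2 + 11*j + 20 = (j + 1)*(j^2 - 9*j + 20) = (j - 5)*(j + 1)*(j - 4)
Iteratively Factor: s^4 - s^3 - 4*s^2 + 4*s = (s + 2)*(s^3 - 3*s^2 + 2*s) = (s - 1)*(s + 2)*(s^2 - 2*s) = (s - 2)*(s - 1)*(s + 2)*(s)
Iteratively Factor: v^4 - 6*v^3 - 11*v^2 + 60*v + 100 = (v - 5)*(v^3 - v^2 - 16*v - 20) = (v - 5)*(v + 2)*(v^2 - 3*v - 10) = (v - 5)*(v + 2)^2*(v - 5)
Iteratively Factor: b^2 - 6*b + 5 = (b - 5)*(b - 1)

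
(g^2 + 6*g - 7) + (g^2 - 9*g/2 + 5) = 2*g^2 + 3*g/2 - 2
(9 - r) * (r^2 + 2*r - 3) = -r^3 + 7*r^2 + 21*r - 27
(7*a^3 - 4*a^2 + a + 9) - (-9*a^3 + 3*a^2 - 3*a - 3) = 16*a^3 - 7*a^2 + 4*a + 12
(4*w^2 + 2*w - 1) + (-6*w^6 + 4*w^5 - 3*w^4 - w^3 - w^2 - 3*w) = -6*w^6 + 4*w^5 - 3*w^4 - w^3 + 3*w^2 - w - 1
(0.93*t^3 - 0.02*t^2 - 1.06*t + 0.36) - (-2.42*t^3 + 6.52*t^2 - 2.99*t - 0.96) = 3.35*t^3 - 6.54*t^2 + 1.93*t + 1.32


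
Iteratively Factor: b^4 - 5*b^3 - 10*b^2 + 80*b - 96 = (b - 3)*(b^3 - 2*b^2 - 16*b + 32) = (b - 3)*(b + 4)*(b^2 - 6*b + 8) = (b - 3)*(b - 2)*(b + 4)*(b - 4)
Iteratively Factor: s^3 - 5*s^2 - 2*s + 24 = (s - 3)*(s^2 - 2*s - 8) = (s - 4)*(s - 3)*(s + 2)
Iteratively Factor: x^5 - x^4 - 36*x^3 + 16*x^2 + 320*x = (x - 5)*(x^4 + 4*x^3 - 16*x^2 - 64*x) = (x - 5)*(x + 4)*(x^3 - 16*x) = (x - 5)*(x - 4)*(x + 4)*(x^2 + 4*x) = (x - 5)*(x - 4)*(x + 4)^2*(x)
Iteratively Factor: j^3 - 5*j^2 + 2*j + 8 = (j - 4)*(j^2 - j - 2) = (j - 4)*(j - 2)*(j + 1)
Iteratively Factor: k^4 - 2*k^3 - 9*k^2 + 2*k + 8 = (k + 1)*(k^3 - 3*k^2 - 6*k + 8) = (k - 4)*(k + 1)*(k^2 + k - 2) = (k - 4)*(k + 1)*(k + 2)*(k - 1)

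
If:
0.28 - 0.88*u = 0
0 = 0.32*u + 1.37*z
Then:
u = 0.32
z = -0.07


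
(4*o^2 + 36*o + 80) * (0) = 0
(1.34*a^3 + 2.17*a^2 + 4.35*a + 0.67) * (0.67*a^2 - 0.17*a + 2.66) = 0.8978*a^5 + 1.2261*a^4 + 6.11*a^3 + 5.4816*a^2 + 11.4571*a + 1.7822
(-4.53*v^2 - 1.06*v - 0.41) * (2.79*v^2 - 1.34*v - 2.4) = -12.6387*v^4 + 3.1128*v^3 + 11.1485*v^2 + 3.0934*v + 0.984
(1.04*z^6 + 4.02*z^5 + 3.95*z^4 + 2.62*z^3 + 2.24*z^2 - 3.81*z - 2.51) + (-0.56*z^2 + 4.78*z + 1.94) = 1.04*z^6 + 4.02*z^5 + 3.95*z^4 + 2.62*z^3 + 1.68*z^2 + 0.97*z - 0.57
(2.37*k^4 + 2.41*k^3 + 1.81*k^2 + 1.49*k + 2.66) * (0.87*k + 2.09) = 2.0619*k^5 + 7.05*k^4 + 6.6116*k^3 + 5.0792*k^2 + 5.4283*k + 5.5594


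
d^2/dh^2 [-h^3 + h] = -6*h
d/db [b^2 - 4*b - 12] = 2*b - 4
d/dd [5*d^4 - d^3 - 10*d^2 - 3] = d*(20*d^2 - 3*d - 20)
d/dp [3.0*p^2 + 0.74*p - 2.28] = 6.0*p + 0.74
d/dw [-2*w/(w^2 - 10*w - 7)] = 2*(w^2 + 7)/(w^4 - 20*w^3 + 86*w^2 + 140*w + 49)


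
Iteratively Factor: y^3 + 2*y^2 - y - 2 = (y - 1)*(y^2 + 3*y + 2) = (y - 1)*(y + 1)*(y + 2)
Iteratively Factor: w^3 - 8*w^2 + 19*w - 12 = (w - 3)*(w^2 - 5*w + 4) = (w - 3)*(w - 1)*(w - 4)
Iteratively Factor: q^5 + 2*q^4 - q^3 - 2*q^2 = (q + 2)*(q^4 - q^2) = (q - 1)*(q + 2)*(q^3 + q^2) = q*(q - 1)*(q + 2)*(q^2 + q) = q*(q - 1)*(q + 1)*(q + 2)*(q)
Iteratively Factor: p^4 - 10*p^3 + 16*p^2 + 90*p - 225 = (p - 5)*(p^3 - 5*p^2 - 9*p + 45) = (p - 5)*(p - 3)*(p^2 - 2*p - 15) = (p - 5)*(p - 3)*(p + 3)*(p - 5)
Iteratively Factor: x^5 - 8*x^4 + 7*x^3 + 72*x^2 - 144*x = (x + 3)*(x^4 - 11*x^3 + 40*x^2 - 48*x) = (x - 4)*(x + 3)*(x^3 - 7*x^2 + 12*x) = x*(x - 4)*(x + 3)*(x^2 - 7*x + 12) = x*(x - 4)^2*(x + 3)*(x - 3)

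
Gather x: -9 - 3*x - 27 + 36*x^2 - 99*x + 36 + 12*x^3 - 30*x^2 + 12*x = 12*x^3 + 6*x^2 - 90*x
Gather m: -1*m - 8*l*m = m*(-8*l - 1)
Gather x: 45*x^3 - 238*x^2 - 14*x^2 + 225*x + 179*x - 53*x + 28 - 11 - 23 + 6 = 45*x^3 - 252*x^2 + 351*x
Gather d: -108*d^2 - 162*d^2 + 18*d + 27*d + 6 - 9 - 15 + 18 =-270*d^2 + 45*d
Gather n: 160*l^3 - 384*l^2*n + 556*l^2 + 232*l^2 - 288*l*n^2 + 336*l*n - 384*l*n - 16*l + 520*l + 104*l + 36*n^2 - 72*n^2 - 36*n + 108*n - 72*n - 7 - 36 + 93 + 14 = 160*l^3 + 788*l^2 + 608*l + n^2*(-288*l - 36) + n*(-384*l^2 - 48*l) + 64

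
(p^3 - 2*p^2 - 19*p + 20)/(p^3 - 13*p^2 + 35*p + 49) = (p^3 - 2*p^2 - 19*p + 20)/(p^3 - 13*p^2 + 35*p + 49)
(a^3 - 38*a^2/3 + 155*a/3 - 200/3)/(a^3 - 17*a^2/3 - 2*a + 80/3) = (a - 5)/(a + 2)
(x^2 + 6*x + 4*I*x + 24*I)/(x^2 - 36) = (x + 4*I)/(x - 6)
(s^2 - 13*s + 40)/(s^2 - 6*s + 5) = (s - 8)/(s - 1)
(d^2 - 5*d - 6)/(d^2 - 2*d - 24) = (d + 1)/(d + 4)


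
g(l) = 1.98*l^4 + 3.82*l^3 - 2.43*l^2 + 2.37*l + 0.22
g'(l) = 7.92*l^3 + 11.46*l^2 - 4.86*l + 2.37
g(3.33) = 365.69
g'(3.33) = 405.72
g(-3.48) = 91.94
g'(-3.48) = -175.71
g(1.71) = 33.20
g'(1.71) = 67.17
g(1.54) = 23.19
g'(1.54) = 50.99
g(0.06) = 0.35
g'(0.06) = 2.12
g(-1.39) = -10.64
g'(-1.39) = 10.00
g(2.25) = 87.51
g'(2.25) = 139.66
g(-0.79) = -4.28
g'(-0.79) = 9.46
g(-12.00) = 34078.18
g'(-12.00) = -11974.83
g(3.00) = 248.98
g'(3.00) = 304.77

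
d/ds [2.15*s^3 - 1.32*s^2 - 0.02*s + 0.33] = 6.45*s^2 - 2.64*s - 0.02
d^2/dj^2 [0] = 0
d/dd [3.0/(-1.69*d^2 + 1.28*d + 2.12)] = (10.14*d - 3.84)/(-1.69*d^2 + 1.28*d + 2.12)^2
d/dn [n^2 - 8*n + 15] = 2*n - 8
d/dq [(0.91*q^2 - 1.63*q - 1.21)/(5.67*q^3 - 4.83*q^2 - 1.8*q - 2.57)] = (-5.1597*q^4 + 18.4842*q^3 + 11.0712*q^2 - 16.366*q + 2.0111)/(32.1489*q^6 - 54.7722*q^5 + 2.9169*q^4 - 11.7558*q^3 + 28.0662*q^2 + 9.252*q + 6.6049)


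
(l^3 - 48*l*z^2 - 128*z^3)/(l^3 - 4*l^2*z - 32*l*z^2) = (l + 4*z)/l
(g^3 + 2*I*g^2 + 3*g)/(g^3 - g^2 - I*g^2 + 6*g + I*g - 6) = g*(g^2 + 2*I*g + 3)/(g^3 - g^2*(1 + I) + g*(6 + I) - 6)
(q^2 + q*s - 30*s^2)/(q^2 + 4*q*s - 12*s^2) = (q - 5*s)/(q - 2*s)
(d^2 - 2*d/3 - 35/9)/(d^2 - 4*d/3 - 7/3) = (d + 5/3)/(d + 1)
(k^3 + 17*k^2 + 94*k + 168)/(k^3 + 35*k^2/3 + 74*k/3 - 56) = 3*(k + 4)/(3*k - 4)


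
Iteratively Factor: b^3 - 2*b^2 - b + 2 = (b + 1)*(b^2 - 3*b + 2) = (b - 1)*(b + 1)*(b - 2)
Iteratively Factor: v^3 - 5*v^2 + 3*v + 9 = (v + 1)*(v^2 - 6*v + 9) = (v - 3)*(v + 1)*(v - 3)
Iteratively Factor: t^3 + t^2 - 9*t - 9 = (t + 3)*(t^2 - 2*t - 3) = (t - 3)*(t + 3)*(t + 1)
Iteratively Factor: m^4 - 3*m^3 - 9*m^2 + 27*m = (m + 3)*(m^3 - 6*m^2 + 9*m) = m*(m + 3)*(m^2 - 6*m + 9) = m*(m - 3)*(m + 3)*(m - 3)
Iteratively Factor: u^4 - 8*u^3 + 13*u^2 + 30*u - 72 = (u - 3)*(u^3 - 5*u^2 - 2*u + 24) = (u - 3)*(u + 2)*(u^2 - 7*u + 12) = (u - 4)*(u - 3)*(u + 2)*(u - 3)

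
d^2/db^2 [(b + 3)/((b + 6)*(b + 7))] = 2*(b^3 + 9*b^2 - 9*b - 165)/(b^6 + 39*b^5 + 633*b^4 + 5473*b^3 + 26586*b^2 + 68796*b + 74088)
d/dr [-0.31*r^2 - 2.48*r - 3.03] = -0.62*r - 2.48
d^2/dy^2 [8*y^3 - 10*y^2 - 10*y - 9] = 48*y - 20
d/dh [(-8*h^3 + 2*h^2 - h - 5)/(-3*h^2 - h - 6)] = (24*h^4 + 16*h^3 + 139*h^2 - 54*h + 1)/(9*h^4 + 6*h^3 + 37*h^2 + 12*h + 36)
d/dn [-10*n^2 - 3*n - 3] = -20*n - 3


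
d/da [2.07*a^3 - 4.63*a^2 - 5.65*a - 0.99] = 6.21*a^2 - 9.26*a - 5.65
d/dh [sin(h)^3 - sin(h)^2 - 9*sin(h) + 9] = (3*sin(h)^2 - 2*sin(h) - 9)*cos(h)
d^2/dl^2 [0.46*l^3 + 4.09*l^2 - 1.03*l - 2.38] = 2.76*l + 8.18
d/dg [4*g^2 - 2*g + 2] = 8*g - 2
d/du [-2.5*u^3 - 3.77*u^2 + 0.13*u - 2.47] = -7.5*u^2 - 7.54*u + 0.13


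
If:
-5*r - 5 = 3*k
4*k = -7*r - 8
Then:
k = 5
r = -4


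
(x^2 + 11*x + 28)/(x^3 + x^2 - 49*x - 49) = (x + 4)/(x^2 - 6*x - 7)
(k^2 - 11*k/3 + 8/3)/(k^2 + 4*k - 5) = (k - 8/3)/(k + 5)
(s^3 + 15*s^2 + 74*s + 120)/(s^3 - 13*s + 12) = (s^2 + 11*s + 30)/(s^2 - 4*s + 3)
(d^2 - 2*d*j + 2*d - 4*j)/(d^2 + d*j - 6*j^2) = (d + 2)/(d + 3*j)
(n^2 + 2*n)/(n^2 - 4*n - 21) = n*(n + 2)/(n^2 - 4*n - 21)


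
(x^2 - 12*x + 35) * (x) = x^3 - 12*x^2 + 35*x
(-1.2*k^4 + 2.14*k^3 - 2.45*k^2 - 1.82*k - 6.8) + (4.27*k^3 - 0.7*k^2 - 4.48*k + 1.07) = -1.2*k^4 + 6.41*k^3 - 3.15*k^2 - 6.3*k - 5.73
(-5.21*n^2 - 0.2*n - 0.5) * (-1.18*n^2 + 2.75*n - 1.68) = 6.1478*n^4 - 14.0915*n^3 + 8.7928*n^2 - 1.039*n + 0.84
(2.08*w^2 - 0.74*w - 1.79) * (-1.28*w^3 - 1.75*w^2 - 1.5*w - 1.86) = -2.6624*w^5 - 2.6928*w^4 + 0.4662*w^3 + 0.3737*w^2 + 4.0614*w + 3.3294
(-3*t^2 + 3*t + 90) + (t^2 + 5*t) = -2*t^2 + 8*t + 90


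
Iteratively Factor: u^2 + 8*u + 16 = (u + 4)*(u + 4)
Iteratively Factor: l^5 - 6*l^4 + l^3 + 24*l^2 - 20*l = (l + 2)*(l^4 - 8*l^3 + 17*l^2 - 10*l) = l*(l + 2)*(l^3 - 8*l^2 + 17*l - 10) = l*(l - 2)*(l + 2)*(l^2 - 6*l + 5) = l*(l - 2)*(l - 1)*(l + 2)*(l - 5)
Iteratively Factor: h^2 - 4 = (h + 2)*(h - 2)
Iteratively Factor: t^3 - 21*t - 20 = (t + 4)*(t^2 - 4*t - 5) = (t - 5)*(t + 4)*(t + 1)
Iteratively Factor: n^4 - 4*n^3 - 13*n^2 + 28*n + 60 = (n + 2)*(n^3 - 6*n^2 - n + 30) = (n - 3)*(n + 2)*(n^2 - 3*n - 10) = (n - 5)*(n - 3)*(n + 2)*(n + 2)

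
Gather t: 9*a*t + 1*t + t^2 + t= t^2 + t*(9*a + 2)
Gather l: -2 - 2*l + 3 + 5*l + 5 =3*l + 6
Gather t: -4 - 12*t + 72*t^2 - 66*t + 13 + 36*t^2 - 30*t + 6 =108*t^2 - 108*t + 15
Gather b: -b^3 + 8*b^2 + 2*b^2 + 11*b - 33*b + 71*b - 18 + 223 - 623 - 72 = -b^3 + 10*b^2 + 49*b - 490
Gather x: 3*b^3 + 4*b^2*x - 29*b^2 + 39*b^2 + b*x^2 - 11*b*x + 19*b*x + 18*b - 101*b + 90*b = 3*b^3 + 10*b^2 + b*x^2 + 7*b + x*(4*b^2 + 8*b)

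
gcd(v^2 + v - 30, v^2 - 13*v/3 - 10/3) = v - 5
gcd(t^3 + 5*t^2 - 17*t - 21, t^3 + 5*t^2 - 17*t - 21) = t^3 + 5*t^2 - 17*t - 21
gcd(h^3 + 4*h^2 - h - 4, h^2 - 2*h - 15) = 1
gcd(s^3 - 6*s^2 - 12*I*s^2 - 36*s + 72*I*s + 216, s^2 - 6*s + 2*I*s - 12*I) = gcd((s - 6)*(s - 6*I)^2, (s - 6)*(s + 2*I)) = s - 6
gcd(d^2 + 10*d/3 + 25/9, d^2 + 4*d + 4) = 1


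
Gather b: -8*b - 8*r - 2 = -8*b - 8*r - 2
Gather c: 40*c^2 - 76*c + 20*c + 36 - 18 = 40*c^2 - 56*c + 18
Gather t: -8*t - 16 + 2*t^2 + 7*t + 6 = 2*t^2 - t - 10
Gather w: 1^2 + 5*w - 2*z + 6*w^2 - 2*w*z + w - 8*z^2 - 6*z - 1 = 6*w^2 + w*(6 - 2*z) - 8*z^2 - 8*z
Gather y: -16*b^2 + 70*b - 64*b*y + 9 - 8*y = -16*b^2 + 70*b + y*(-64*b - 8) + 9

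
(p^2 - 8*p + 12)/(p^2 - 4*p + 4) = (p - 6)/(p - 2)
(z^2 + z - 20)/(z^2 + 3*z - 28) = (z + 5)/(z + 7)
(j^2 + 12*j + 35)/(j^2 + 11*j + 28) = (j + 5)/(j + 4)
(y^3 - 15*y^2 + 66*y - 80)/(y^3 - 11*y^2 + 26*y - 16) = (y - 5)/(y - 1)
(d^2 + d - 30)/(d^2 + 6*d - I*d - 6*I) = (d - 5)/(d - I)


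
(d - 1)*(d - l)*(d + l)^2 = d^4 + d^3*l - d^3 - d^2*l^2 - d^2*l - d*l^3 + d*l^2 + l^3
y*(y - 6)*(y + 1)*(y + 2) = y^4 - 3*y^3 - 16*y^2 - 12*y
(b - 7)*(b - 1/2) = b^2 - 15*b/2 + 7/2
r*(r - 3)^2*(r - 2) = r^4 - 8*r^3 + 21*r^2 - 18*r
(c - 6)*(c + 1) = c^2 - 5*c - 6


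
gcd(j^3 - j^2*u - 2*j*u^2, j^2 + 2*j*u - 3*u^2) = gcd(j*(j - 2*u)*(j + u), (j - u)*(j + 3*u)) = 1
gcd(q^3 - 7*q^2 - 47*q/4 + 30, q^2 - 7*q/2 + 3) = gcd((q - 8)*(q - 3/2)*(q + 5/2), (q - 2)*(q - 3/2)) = q - 3/2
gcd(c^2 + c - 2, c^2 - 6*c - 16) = c + 2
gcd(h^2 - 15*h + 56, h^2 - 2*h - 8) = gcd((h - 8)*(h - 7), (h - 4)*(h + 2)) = 1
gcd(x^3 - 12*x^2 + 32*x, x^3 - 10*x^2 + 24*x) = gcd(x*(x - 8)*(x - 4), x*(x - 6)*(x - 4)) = x^2 - 4*x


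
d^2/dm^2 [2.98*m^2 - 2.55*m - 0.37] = 5.96000000000000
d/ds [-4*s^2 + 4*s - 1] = 4 - 8*s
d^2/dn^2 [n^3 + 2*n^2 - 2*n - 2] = 6*n + 4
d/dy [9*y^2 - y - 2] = 18*y - 1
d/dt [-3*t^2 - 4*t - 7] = -6*t - 4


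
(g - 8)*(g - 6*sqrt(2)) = g^2 - 6*sqrt(2)*g - 8*g + 48*sqrt(2)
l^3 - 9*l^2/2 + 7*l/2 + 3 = (l - 3)*(l - 2)*(l + 1/2)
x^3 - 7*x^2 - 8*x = x*(x - 8)*(x + 1)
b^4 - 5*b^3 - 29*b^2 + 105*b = b*(b - 7)*(b - 3)*(b + 5)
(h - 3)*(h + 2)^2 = h^3 + h^2 - 8*h - 12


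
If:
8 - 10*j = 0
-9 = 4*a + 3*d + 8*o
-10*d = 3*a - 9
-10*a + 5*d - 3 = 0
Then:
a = 3/23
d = 99/115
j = 4/5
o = -174/115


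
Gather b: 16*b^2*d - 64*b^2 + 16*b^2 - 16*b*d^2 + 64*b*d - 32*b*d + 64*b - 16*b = b^2*(16*d - 48) + b*(-16*d^2 + 32*d + 48)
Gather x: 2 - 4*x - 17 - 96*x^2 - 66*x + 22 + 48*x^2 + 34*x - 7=-48*x^2 - 36*x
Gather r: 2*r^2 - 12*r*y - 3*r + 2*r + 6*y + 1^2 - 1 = 2*r^2 + r*(-12*y - 1) + 6*y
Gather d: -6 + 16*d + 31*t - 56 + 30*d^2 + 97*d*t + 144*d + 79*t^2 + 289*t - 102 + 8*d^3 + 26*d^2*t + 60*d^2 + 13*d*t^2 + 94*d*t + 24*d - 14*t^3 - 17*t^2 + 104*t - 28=8*d^3 + d^2*(26*t + 90) + d*(13*t^2 + 191*t + 184) - 14*t^3 + 62*t^2 + 424*t - 192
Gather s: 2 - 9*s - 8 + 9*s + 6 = 0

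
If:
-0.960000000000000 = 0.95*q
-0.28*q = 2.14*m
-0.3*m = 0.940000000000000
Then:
No Solution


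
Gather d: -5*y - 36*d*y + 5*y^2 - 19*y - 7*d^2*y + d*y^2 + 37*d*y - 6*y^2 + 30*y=-7*d^2*y + d*(y^2 + y) - y^2 + 6*y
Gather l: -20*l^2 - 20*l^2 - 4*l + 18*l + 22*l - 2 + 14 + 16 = -40*l^2 + 36*l + 28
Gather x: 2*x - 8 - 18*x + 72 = 64 - 16*x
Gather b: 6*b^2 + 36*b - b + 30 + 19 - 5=6*b^2 + 35*b + 44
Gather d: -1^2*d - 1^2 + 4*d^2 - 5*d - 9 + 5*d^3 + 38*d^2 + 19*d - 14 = 5*d^3 + 42*d^2 + 13*d - 24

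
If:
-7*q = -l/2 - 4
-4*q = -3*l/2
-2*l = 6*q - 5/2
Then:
No Solution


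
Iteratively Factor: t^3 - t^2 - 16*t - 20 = (t - 5)*(t^2 + 4*t + 4) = (t - 5)*(t + 2)*(t + 2)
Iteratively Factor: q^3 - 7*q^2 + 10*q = (q - 2)*(q^2 - 5*q) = (q - 5)*(q - 2)*(q)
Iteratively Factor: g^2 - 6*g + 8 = (g - 4)*(g - 2)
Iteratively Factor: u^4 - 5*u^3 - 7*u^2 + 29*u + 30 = (u - 3)*(u^3 - 2*u^2 - 13*u - 10) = (u - 5)*(u - 3)*(u^2 + 3*u + 2) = (u - 5)*(u - 3)*(u + 1)*(u + 2)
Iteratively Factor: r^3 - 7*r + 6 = (r + 3)*(r^2 - 3*r + 2) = (r - 2)*(r + 3)*(r - 1)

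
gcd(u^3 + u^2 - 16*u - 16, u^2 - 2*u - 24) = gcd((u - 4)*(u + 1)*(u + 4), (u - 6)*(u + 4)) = u + 4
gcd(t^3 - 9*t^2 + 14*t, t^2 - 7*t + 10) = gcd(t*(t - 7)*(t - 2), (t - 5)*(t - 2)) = t - 2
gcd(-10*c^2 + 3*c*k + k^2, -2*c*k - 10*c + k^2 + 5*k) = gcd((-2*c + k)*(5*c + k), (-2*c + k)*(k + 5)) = 2*c - k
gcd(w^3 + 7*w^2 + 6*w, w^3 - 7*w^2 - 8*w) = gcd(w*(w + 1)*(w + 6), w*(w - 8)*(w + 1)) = w^2 + w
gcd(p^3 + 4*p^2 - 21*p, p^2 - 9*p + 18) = p - 3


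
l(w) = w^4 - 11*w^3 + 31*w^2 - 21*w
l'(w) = 4*w^3 - 33*w^2 + 62*w - 21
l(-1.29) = 105.06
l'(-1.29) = -164.48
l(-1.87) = 231.83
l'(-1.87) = -278.49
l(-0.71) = 34.73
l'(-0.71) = -83.09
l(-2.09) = 298.80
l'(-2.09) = -331.24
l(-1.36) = 116.99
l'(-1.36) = -176.42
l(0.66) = -3.33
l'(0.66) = 6.70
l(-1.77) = 205.10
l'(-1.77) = -256.31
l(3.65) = -21.06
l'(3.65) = -39.83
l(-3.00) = 720.00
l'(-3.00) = -612.00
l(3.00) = 0.00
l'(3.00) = -24.00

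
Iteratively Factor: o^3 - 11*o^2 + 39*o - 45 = (o - 5)*(o^2 - 6*o + 9) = (o - 5)*(o - 3)*(o - 3)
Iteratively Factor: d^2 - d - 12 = (d + 3)*(d - 4)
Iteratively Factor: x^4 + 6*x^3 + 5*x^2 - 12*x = (x + 4)*(x^3 + 2*x^2 - 3*x) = x*(x + 4)*(x^2 + 2*x - 3) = x*(x + 3)*(x + 4)*(x - 1)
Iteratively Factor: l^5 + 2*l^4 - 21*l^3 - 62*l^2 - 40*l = (l + 4)*(l^4 - 2*l^3 - 13*l^2 - 10*l) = (l + 1)*(l + 4)*(l^3 - 3*l^2 - 10*l) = (l - 5)*(l + 1)*(l + 4)*(l^2 + 2*l) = (l - 5)*(l + 1)*(l + 2)*(l + 4)*(l)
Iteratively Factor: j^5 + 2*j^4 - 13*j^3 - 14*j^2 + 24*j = (j - 3)*(j^4 + 5*j^3 + 2*j^2 - 8*j) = (j - 3)*(j + 2)*(j^3 + 3*j^2 - 4*j) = (j - 3)*(j + 2)*(j + 4)*(j^2 - j) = j*(j - 3)*(j + 2)*(j + 4)*(j - 1)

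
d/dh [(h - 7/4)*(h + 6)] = 2*h + 17/4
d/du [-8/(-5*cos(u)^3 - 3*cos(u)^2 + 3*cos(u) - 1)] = 24*(5*cos(u)^2 + 2*cos(u) - 1)*sin(u)/(5*cos(u)^3 + 3*cos(u)^2 - 3*cos(u) + 1)^2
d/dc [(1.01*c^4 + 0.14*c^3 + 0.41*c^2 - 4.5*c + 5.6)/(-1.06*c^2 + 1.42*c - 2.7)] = (-2.1412*c^5 + 4.1542*c^4 - 10.5104*c^3 - 5.3218*c^2 + 9.658*c + 4.198)/(1.1236*c^4 - 3.0104*c^3 + 7.7404*c^2 - 7.668*c + 7.29)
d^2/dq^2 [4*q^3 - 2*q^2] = 24*q - 4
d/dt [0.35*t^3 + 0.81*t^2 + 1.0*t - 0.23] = 1.05*t^2 + 1.62*t + 1.0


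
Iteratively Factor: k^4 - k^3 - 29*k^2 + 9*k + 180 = (k + 4)*(k^3 - 5*k^2 - 9*k + 45) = (k - 3)*(k + 4)*(k^2 - 2*k - 15) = (k - 3)*(k + 3)*(k + 4)*(k - 5)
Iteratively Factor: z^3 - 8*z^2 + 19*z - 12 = (z - 4)*(z^2 - 4*z + 3) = (z - 4)*(z - 3)*(z - 1)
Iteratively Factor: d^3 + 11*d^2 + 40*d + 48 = (d + 4)*(d^2 + 7*d + 12) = (d + 4)^2*(d + 3)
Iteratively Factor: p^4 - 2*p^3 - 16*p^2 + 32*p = (p)*(p^3 - 2*p^2 - 16*p + 32) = p*(p - 2)*(p^2 - 16) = p*(p - 4)*(p - 2)*(p + 4)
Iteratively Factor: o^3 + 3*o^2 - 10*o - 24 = (o - 3)*(o^2 + 6*o + 8) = (o - 3)*(o + 4)*(o + 2)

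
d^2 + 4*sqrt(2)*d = d*(d + 4*sqrt(2))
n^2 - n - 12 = (n - 4)*(n + 3)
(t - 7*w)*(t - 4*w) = t^2 - 11*t*w + 28*w^2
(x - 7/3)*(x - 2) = x^2 - 13*x/3 + 14/3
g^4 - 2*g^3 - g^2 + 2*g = g*(g - 2)*(g - 1)*(g + 1)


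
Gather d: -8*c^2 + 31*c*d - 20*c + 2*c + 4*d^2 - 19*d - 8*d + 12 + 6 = -8*c^2 - 18*c + 4*d^2 + d*(31*c - 27) + 18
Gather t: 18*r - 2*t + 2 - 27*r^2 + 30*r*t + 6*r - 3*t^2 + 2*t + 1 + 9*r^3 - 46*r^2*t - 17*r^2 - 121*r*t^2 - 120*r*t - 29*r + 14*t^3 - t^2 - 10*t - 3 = 9*r^3 - 44*r^2 - 5*r + 14*t^3 + t^2*(-121*r - 4) + t*(-46*r^2 - 90*r - 10)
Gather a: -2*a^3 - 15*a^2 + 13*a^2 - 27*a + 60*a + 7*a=-2*a^3 - 2*a^2 + 40*a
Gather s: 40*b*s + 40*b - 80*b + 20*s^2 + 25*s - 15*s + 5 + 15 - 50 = -40*b + 20*s^2 + s*(40*b + 10) - 30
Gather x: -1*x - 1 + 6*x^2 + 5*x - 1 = 6*x^2 + 4*x - 2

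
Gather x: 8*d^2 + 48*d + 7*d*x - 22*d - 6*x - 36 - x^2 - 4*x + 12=8*d^2 + 26*d - x^2 + x*(7*d - 10) - 24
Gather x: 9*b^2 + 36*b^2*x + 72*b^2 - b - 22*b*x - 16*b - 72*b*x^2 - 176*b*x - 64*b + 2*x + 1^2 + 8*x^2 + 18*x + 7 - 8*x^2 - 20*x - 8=81*b^2 - 72*b*x^2 - 81*b + x*(36*b^2 - 198*b)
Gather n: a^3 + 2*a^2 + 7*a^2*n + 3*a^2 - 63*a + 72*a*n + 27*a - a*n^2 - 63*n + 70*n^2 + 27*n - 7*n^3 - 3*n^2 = a^3 + 5*a^2 - 36*a - 7*n^3 + n^2*(67 - a) + n*(7*a^2 + 72*a - 36)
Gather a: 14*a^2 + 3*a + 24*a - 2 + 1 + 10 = 14*a^2 + 27*a + 9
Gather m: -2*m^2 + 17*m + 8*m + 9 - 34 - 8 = -2*m^2 + 25*m - 33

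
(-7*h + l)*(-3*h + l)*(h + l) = 21*h^3 + 11*h^2*l - 9*h*l^2 + l^3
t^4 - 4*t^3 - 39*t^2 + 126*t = t*(t - 7)*(t - 3)*(t + 6)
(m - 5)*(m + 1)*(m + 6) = m^3 + 2*m^2 - 29*m - 30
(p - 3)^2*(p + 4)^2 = p^4 + 2*p^3 - 23*p^2 - 24*p + 144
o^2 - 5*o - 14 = (o - 7)*(o + 2)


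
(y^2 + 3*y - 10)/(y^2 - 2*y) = (y + 5)/y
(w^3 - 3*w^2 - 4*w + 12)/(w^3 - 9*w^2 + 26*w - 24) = (w + 2)/(w - 4)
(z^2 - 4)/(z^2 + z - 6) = (z + 2)/(z + 3)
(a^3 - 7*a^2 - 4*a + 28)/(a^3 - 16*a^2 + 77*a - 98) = (a + 2)/(a - 7)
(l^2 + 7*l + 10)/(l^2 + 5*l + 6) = (l + 5)/(l + 3)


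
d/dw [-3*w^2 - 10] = -6*w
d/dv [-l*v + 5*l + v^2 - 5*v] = -l + 2*v - 5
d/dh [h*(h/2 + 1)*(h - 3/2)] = 3*h^2/2 + h/2 - 3/2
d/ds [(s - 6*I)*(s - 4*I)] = 2*s - 10*I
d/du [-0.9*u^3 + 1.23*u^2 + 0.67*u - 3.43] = -2.7*u^2 + 2.46*u + 0.67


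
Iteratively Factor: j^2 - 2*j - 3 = (j + 1)*(j - 3)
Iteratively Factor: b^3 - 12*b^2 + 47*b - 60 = (b - 3)*(b^2 - 9*b + 20) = (b - 4)*(b - 3)*(b - 5)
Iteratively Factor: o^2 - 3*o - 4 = (o - 4)*(o + 1)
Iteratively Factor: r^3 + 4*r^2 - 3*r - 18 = (r + 3)*(r^2 + r - 6) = (r - 2)*(r + 3)*(r + 3)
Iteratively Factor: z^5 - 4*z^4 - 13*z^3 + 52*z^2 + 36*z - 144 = (z - 3)*(z^4 - z^3 - 16*z^2 + 4*z + 48) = (z - 3)*(z + 3)*(z^3 - 4*z^2 - 4*z + 16) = (z - 3)*(z + 2)*(z + 3)*(z^2 - 6*z + 8) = (z - 4)*(z - 3)*(z + 2)*(z + 3)*(z - 2)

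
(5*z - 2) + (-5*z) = -2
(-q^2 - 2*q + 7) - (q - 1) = -q^2 - 3*q + 8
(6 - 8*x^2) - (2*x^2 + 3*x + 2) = -10*x^2 - 3*x + 4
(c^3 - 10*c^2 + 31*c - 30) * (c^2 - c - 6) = c^5 - 11*c^4 + 35*c^3 - c^2 - 156*c + 180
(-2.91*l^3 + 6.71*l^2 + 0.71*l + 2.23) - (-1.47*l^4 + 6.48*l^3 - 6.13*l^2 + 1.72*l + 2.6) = 1.47*l^4 - 9.39*l^3 + 12.84*l^2 - 1.01*l - 0.37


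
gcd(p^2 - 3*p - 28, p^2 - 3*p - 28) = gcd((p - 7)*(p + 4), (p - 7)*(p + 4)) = p^2 - 3*p - 28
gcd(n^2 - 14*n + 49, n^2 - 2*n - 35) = n - 7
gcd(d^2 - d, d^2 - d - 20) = 1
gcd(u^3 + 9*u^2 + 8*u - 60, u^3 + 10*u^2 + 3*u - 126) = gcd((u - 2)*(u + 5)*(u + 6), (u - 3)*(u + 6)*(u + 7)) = u + 6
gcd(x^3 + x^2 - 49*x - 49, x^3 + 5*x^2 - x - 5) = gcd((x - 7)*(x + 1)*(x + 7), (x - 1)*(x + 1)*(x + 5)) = x + 1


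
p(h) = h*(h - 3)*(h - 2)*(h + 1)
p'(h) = h*(h - 3)*(h - 2) + h*(h - 3)*(h + 1) + h*(h - 2)*(h + 1) + (h - 3)*(h - 2)*(h + 1) = 4*h^3 - 12*h^2 + 2*h + 6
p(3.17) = 2.63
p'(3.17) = 19.17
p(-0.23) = -1.28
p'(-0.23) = 4.86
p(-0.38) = -1.90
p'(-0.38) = 3.29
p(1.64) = 2.12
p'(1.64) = -5.35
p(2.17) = -0.97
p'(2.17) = -5.29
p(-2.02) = 41.58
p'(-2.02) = -79.97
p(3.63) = 17.26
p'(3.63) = 46.47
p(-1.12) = 1.73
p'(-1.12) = -16.91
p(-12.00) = 27720.00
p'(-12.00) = -8658.00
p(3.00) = 0.00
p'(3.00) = 12.00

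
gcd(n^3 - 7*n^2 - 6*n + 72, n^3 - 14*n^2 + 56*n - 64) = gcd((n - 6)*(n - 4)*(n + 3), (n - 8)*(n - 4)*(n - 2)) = n - 4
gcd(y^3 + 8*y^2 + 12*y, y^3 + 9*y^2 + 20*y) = y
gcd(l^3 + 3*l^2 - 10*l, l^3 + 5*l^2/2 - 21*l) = l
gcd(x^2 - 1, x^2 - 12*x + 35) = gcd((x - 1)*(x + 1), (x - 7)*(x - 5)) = 1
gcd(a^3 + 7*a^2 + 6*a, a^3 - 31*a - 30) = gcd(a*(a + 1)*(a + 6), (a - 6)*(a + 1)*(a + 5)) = a + 1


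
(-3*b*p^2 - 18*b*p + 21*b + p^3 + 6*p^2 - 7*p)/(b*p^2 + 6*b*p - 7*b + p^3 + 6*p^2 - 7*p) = (-3*b + p)/(b + p)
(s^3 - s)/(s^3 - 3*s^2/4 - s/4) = 4*(s + 1)/(4*s + 1)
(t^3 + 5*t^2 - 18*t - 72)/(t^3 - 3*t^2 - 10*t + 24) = (t + 6)/(t - 2)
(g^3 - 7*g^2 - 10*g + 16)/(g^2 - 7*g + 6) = (g^2 - 6*g - 16)/(g - 6)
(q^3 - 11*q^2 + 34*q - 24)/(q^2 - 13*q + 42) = (q^2 - 5*q + 4)/(q - 7)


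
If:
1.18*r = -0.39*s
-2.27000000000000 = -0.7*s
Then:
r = -1.07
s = 3.24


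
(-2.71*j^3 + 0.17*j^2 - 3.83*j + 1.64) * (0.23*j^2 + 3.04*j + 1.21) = -0.6233*j^5 - 8.1993*j^4 - 3.6432*j^3 - 11.0603*j^2 + 0.3513*j + 1.9844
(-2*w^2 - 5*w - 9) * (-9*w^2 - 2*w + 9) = 18*w^4 + 49*w^3 + 73*w^2 - 27*w - 81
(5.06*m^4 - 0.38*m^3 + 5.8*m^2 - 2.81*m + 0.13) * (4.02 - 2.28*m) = -11.5368*m^5 + 21.2076*m^4 - 14.7516*m^3 + 29.7228*m^2 - 11.5926*m + 0.5226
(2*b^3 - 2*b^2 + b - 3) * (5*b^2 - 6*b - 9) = 10*b^5 - 22*b^4 - b^3 - 3*b^2 + 9*b + 27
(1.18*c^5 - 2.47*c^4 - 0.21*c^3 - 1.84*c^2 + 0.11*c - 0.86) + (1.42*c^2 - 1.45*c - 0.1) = 1.18*c^5 - 2.47*c^4 - 0.21*c^3 - 0.42*c^2 - 1.34*c - 0.96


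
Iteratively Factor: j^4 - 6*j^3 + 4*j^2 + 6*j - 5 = (j - 5)*(j^3 - j^2 - j + 1) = (j - 5)*(j - 1)*(j^2 - 1) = (j - 5)*(j - 1)*(j + 1)*(j - 1)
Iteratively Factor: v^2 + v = (v + 1)*(v)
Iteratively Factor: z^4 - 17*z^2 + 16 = (z + 1)*(z^3 - z^2 - 16*z + 16) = (z + 1)*(z + 4)*(z^2 - 5*z + 4) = (z - 1)*(z + 1)*(z + 4)*(z - 4)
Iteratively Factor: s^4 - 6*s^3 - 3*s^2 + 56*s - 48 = (s + 3)*(s^3 - 9*s^2 + 24*s - 16) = (s - 1)*(s + 3)*(s^2 - 8*s + 16) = (s - 4)*(s - 1)*(s + 3)*(s - 4)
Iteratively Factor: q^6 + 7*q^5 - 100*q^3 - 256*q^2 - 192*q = (q + 3)*(q^5 + 4*q^4 - 12*q^3 - 64*q^2 - 64*q) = (q - 4)*(q + 3)*(q^4 + 8*q^3 + 20*q^2 + 16*q) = (q - 4)*(q + 2)*(q + 3)*(q^3 + 6*q^2 + 8*q) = (q - 4)*(q + 2)^2*(q + 3)*(q^2 + 4*q) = (q - 4)*(q + 2)^2*(q + 3)*(q + 4)*(q)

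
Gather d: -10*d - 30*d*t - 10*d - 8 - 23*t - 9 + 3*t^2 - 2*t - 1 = d*(-30*t - 20) + 3*t^2 - 25*t - 18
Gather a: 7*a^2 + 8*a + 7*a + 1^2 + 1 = 7*a^2 + 15*a + 2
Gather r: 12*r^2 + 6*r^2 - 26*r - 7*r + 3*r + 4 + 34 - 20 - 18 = 18*r^2 - 30*r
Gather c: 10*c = 10*c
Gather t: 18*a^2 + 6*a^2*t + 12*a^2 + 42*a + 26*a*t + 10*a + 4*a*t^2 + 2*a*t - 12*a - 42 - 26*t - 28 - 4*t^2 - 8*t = 30*a^2 + 40*a + t^2*(4*a - 4) + t*(6*a^2 + 28*a - 34) - 70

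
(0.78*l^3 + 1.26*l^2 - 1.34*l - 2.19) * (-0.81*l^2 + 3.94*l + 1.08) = -0.6318*l^5 + 2.0526*l^4 + 6.8922*l^3 - 2.1449*l^2 - 10.0758*l - 2.3652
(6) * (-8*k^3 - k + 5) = -48*k^3 - 6*k + 30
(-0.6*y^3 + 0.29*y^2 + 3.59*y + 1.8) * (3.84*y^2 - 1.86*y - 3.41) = -2.304*y^5 + 2.2296*y^4 + 15.2922*y^3 - 0.754300000000001*y^2 - 15.5899*y - 6.138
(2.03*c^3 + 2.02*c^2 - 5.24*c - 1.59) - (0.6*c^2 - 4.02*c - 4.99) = 2.03*c^3 + 1.42*c^2 - 1.22*c + 3.4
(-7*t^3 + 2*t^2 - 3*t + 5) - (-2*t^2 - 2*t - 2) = -7*t^3 + 4*t^2 - t + 7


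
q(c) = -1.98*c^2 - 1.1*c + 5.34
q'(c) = -3.96*c - 1.1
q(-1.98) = -0.24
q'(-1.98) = 6.74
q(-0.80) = 4.95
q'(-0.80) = 2.07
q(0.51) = 4.26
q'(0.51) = -3.12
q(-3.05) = -9.72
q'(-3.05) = 10.98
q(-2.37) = -3.17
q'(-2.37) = 8.29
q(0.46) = 4.42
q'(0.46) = -2.92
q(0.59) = 4.00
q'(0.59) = -3.44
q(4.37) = -37.28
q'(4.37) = -18.41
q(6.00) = -72.54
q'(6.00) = -24.86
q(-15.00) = -423.66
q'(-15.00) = 58.30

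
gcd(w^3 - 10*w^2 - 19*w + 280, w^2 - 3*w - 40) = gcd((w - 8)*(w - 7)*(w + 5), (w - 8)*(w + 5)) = w^2 - 3*w - 40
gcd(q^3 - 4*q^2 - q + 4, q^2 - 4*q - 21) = 1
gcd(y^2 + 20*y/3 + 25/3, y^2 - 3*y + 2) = 1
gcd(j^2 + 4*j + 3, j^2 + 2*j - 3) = j + 3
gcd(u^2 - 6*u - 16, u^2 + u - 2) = u + 2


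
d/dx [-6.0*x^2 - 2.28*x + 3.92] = -12.0*x - 2.28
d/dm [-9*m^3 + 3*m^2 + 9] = 3*m*(2 - 9*m)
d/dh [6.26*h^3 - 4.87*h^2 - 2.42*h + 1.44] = 18.78*h^2 - 9.74*h - 2.42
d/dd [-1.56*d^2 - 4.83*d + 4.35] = -3.12*d - 4.83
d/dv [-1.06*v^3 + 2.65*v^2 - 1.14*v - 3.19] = -3.18*v^2 + 5.3*v - 1.14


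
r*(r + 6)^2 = r^3 + 12*r^2 + 36*r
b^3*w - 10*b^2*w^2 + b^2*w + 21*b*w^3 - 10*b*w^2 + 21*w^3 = (b - 7*w)*(b - 3*w)*(b*w + w)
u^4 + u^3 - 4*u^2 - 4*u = u*(u - 2)*(u + 1)*(u + 2)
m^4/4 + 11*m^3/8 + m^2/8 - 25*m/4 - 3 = (m/4 + 1)*(m - 2)*(m + 1/2)*(m + 3)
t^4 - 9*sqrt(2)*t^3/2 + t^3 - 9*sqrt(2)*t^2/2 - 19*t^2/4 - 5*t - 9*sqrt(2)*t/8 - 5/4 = (t + 1/2)^2*(t - 5*sqrt(2))*(t + sqrt(2)/2)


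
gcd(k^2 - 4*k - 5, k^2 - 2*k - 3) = k + 1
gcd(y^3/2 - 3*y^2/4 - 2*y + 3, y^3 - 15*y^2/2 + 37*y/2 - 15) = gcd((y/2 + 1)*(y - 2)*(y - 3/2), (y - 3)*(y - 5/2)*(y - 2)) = y - 2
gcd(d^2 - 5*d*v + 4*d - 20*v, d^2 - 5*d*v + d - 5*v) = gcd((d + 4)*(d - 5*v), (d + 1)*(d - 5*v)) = -d + 5*v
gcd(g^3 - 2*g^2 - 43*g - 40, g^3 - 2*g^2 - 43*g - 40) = g^3 - 2*g^2 - 43*g - 40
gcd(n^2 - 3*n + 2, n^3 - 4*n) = n - 2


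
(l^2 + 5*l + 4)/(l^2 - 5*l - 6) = (l + 4)/(l - 6)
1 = 1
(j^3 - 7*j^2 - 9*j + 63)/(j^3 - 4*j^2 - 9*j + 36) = (j - 7)/(j - 4)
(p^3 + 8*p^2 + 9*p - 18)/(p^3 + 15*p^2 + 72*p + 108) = (p - 1)/(p + 6)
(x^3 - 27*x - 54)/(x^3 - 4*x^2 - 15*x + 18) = (x + 3)/(x - 1)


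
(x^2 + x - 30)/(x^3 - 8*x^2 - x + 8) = (x^2 + x - 30)/(x^3 - 8*x^2 - x + 8)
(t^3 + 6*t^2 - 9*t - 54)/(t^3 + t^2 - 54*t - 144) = (t - 3)/(t - 8)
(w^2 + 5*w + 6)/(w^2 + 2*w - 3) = (w + 2)/(w - 1)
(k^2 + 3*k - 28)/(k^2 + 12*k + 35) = (k - 4)/(k + 5)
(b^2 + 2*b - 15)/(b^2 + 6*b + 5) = (b - 3)/(b + 1)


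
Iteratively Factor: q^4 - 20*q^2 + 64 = (q + 2)*(q^3 - 2*q^2 - 16*q + 32) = (q - 2)*(q + 2)*(q^2 - 16) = (q - 4)*(q - 2)*(q + 2)*(q + 4)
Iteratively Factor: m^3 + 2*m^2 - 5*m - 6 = (m + 3)*(m^2 - m - 2) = (m + 1)*(m + 3)*(m - 2)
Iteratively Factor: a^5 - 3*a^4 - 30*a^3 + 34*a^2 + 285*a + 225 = (a - 5)*(a^4 + 2*a^3 - 20*a^2 - 66*a - 45) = (a - 5)*(a + 3)*(a^3 - a^2 - 17*a - 15) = (a - 5)*(a + 3)^2*(a^2 - 4*a - 5) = (a - 5)^2*(a + 3)^2*(a + 1)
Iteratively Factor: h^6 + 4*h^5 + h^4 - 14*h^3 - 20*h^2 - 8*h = (h - 2)*(h^5 + 6*h^4 + 13*h^3 + 12*h^2 + 4*h) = (h - 2)*(h + 1)*(h^4 + 5*h^3 + 8*h^2 + 4*h) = (h - 2)*(h + 1)*(h + 2)*(h^3 + 3*h^2 + 2*h) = (h - 2)*(h + 1)^2*(h + 2)*(h^2 + 2*h) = (h - 2)*(h + 1)^2*(h + 2)^2*(h)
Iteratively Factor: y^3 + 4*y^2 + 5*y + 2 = (y + 1)*(y^2 + 3*y + 2) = (y + 1)^2*(y + 2)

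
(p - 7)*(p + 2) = p^2 - 5*p - 14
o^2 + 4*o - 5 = (o - 1)*(o + 5)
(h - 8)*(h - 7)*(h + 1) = h^3 - 14*h^2 + 41*h + 56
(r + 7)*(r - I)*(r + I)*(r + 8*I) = r^4 + 7*r^3 + 8*I*r^3 + r^2 + 56*I*r^2 + 7*r + 8*I*r + 56*I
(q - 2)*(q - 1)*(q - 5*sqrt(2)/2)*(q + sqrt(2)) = q^4 - 3*q^3 - 3*sqrt(2)*q^3/2 - 3*q^2 + 9*sqrt(2)*q^2/2 - 3*sqrt(2)*q + 15*q - 10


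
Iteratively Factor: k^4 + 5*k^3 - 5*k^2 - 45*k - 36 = (k - 3)*(k^3 + 8*k^2 + 19*k + 12) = (k - 3)*(k + 4)*(k^2 + 4*k + 3) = (k - 3)*(k + 3)*(k + 4)*(k + 1)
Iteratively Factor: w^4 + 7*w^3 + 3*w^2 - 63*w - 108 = (w + 4)*(w^3 + 3*w^2 - 9*w - 27) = (w + 3)*(w + 4)*(w^2 - 9) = (w + 3)^2*(w + 4)*(w - 3)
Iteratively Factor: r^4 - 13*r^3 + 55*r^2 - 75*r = (r - 5)*(r^3 - 8*r^2 + 15*r) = r*(r - 5)*(r^2 - 8*r + 15) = r*(r - 5)*(r - 3)*(r - 5)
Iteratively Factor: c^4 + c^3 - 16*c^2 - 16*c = (c)*(c^3 + c^2 - 16*c - 16) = c*(c + 4)*(c^2 - 3*c - 4) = c*(c - 4)*(c + 4)*(c + 1)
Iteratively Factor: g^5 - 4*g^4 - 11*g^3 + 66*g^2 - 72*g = (g - 2)*(g^4 - 2*g^3 - 15*g^2 + 36*g) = (g - 3)*(g - 2)*(g^3 + g^2 - 12*g) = g*(g - 3)*(g - 2)*(g^2 + g - 12) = g*(g - 3)^2*(g - 2)*(g + 4)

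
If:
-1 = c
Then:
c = -1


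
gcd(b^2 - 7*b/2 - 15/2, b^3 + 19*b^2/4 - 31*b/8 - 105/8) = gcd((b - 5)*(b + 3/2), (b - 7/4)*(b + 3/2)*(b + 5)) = b + 3/2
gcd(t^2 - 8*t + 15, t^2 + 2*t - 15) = t - 3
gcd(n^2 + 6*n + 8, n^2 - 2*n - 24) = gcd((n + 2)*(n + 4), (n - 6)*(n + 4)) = n + 4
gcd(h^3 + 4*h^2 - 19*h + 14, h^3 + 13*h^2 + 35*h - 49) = h^2 + 6*h - 7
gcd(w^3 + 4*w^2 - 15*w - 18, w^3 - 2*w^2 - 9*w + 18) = w - 3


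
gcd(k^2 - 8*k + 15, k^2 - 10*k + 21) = k - 3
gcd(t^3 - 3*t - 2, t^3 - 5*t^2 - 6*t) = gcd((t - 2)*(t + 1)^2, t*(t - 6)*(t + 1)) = t + 1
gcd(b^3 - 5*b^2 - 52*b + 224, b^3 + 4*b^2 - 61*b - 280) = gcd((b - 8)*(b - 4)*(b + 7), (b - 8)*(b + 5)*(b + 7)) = b^2 - b - 56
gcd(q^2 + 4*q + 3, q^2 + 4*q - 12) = 1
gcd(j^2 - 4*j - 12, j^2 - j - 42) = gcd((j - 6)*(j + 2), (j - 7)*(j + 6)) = 1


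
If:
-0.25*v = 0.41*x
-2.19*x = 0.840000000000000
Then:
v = 0.63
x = -0.38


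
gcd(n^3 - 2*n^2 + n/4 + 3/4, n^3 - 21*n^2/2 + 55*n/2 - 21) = n - 3/2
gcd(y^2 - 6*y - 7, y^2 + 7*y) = 1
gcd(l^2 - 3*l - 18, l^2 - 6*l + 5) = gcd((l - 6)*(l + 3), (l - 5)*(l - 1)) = 1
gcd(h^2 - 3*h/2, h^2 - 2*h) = h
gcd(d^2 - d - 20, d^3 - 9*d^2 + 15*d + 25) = d - 5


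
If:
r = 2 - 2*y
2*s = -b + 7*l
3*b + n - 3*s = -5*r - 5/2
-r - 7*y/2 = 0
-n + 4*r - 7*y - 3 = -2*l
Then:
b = 17*s/23 - 2135/138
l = 9*s/23 - 305/138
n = 18*s/23 + 1420/69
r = 14/3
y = -4/3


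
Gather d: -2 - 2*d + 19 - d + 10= 27 - 3*d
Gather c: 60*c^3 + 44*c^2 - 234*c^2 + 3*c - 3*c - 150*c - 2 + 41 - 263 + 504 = 60*c^3 - 190*c^2 - 150*c + 280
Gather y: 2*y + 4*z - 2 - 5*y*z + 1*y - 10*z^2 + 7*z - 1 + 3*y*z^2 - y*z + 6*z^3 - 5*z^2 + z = y*(3*z^2 - 6*z + 3) + 6*z^3 - 15*z^2 + 12*z - 3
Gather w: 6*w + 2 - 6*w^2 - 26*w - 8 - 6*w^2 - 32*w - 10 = -12*w^2 - 52*w - 16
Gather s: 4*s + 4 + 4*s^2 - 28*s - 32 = 4*s^2 - 24*s - 28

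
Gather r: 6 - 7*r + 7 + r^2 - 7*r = r^2 - 14*r + 13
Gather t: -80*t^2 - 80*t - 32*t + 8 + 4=-80*t^2 - 112*t + 12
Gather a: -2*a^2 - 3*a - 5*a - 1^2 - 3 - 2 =-2*a^2 - 8*a - 6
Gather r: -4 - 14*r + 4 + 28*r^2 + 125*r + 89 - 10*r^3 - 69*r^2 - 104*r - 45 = -10*r^3 - 41*r^2 + 7*r + 44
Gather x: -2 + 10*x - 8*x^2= -8*x^2 + 10*x - 2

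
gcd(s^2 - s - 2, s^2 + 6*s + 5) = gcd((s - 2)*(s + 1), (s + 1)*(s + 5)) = s + 1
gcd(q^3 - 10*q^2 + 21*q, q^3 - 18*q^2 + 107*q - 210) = q - 7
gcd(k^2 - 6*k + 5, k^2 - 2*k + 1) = k - 1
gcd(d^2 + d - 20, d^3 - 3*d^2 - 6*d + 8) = d - 4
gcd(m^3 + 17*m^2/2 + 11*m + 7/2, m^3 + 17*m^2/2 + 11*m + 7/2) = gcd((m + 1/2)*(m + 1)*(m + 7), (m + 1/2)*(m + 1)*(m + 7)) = m^3 + 17*m^2/2 + 11*m + 7/2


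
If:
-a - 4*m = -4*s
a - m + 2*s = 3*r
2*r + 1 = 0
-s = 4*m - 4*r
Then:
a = -22/29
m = -21/58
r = -1/2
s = -16/29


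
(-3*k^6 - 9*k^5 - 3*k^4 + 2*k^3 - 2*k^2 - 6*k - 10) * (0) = 0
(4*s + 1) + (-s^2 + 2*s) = -s^2 + 6*s + 1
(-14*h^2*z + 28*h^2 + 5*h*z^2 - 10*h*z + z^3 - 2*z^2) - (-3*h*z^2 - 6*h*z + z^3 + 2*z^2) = -14*h^2*z + 28*h^2 + 8*h*z^2 - 4*h*z - 4*z^2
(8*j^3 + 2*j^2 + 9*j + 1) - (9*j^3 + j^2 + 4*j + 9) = -j^3 + j^2 + 5*j - 8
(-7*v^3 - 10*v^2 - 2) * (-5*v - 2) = 35*v^4 + 64*v^3 + 20*v^2 + 10*v + 4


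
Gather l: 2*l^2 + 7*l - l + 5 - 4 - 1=2*l^2 + 6*l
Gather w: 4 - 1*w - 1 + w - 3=0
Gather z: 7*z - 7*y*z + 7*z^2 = 7*z^2 + z*(7 - 7*y)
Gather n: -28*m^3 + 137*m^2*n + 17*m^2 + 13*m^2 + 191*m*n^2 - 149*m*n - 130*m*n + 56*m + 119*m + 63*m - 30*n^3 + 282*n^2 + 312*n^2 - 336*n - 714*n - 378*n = -28*m^3 + 30*m^2 + 238*m - 30*n^3 + n^2*(191*m + 594) + n*(137*m^2 - 279*m - 1428)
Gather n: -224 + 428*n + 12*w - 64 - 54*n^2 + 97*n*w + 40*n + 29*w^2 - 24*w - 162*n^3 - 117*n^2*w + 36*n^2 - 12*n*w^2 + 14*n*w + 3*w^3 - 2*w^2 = -162*n^3 + n^2*(-117*w - 18) + n*(-12*w^2 + 111*w + 468) + 3*w^3 + 27*w^2 - 12*w - 288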